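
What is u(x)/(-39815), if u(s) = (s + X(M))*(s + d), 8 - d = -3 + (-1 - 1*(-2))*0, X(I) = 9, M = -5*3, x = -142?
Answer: -17423/39815 ≈ -0.43760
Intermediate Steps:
M = -15
d = 11 (d = 8 - (-3 + (-1 - 1*(-2))*0) = 8 - (-3 + (-1 + 2)*0) = 8 - (-3 + 1*0) = 8 - (-3 + 0) = 8 - 1*(-3) = 8 + 3 = 11)
u(s) = (9 + s)*(11 + s) (u(s) = (s + 9)*(s + 11) = (9 + s)*(11 + s))
u(x)/(-39815) = (99 + (-142)² + 20*(-142))/(-39815) = (99 + 20164 - 2840)*(-1/39815) = 17423*(-1/39815) = -17423/39815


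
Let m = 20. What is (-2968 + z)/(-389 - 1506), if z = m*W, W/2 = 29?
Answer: 1808/1895 ≈ 0.95409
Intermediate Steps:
W = 58 (W = 2*29 = 58)
z = 1160 (z = 20*58 = 1160)
(-2968 + z)/(-389 - 1506) = (-2968 + 1160)/(-389 - 1506) = -1808/(-1895) = -1808*(-1/1895) = 1808/1895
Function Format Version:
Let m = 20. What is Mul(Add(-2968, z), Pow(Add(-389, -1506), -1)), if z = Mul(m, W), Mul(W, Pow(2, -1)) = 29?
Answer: Rational(1808, 1895) ≈ 0.95409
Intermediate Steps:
W = 58 (W = Mul(2, 29) = 58)
z = 1160 (z = Mul(20, 58) = 1160)
Mul(Add(-2968, z), Pow(Add(-389, -1506), -1)) = Mul(Add(-2968, 1160), Pow(Add(-389, -1506), -1)) = Mul(-1808, Pow(-1895, -1)) = Mul(-1808, Rational(-1, 1895)) = Rational(1808, 1895)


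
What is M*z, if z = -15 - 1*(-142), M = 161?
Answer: 20447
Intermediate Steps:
z = 127 (z = -15 + 142 = 127)
M*z = 161*127 = 20447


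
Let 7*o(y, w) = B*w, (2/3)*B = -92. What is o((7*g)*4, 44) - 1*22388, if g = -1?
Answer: -162788/7 ≈ -23255.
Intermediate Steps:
B = -138 (B = (3/2)*(-92) = -138)
o(y, w) = -138*w/7 (o(y, w) = (-138*w)/7 = -138*w/7)
o((7*g)*4, 44) - 1*22388 = -138/7*44 - 1*22388 = -6072/7 - 22388 = -162788/7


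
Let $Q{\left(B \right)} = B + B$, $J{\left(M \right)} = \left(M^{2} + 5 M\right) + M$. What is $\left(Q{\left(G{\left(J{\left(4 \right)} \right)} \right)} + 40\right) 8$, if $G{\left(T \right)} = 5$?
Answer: $400$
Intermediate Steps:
$J{\left(M \right)} = M^{2} + 6 M$
$Q{\left(B \right)} = 2 B$
$\left(Q{\left(G{\left(J{\left(4 \right)} \right)} \right)} + 40\right) 8 = \left(2 \cdot 5 + 40\right) 8 = \left(10 + 40\right) 8 = 50 \cdot 8 = 400$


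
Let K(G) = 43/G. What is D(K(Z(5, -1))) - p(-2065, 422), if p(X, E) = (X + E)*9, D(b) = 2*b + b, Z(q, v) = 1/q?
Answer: 15432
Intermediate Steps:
D(b) = 3*b
p(X, E) = 9*E + 9*X (p(X, E) = (E + X)*9 = 9*E + 9*X)
D(K(Z(5, -1))) - p(-2065, 422) = 3*(43/(1/5)) - (9*422 + 9*(-2065)) = 3*(43/(⅕)) - (3798 - 18585) = 3*(43*5) - 1*(-14787) = 3*215 + 14787 = 645 + 14787 = 15432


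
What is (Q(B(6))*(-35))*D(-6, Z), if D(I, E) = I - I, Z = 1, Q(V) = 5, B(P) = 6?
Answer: 0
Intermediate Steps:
D(I, E) = 0
(Q(B(6))*(-35))*D(-6, Z) = (5*(-35))*0 = -175*0 = 0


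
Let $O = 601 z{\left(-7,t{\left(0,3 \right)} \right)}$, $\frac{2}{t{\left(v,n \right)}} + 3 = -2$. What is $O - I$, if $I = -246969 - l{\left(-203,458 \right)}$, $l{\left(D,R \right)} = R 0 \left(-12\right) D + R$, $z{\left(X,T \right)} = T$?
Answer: $\frac{1235933}{5} \approx 2.4719 \cdot 10^{5}$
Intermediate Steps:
$t{\left(v,n \right)} = - \frac{2}{5}$ ($t{\left(v,n \right)} = \frac{2}{-3 - 2} = \frac{2}{-5} = 2 \left(- \frac{1}{5}\right) = - \frac{2}{5}$)
$l{\left(D,R \right)} = R$ ($l{\left(D,R \right)} = R 0 D + R = 0 D + R = 0 + R = R$)
$I = -247427$ ($I = -246969 - 458 = -247427$)
$O = - \frac{1202}{5}$ ($O = 601 \left(- \frac{2}{5}\right) = - \frac{1202}{5} \approx -240.4$)
$O - I = - \frac{1202}{5} - -247427 = - \frac{1202}{5} + 247427 = \frac{1235933}{5}$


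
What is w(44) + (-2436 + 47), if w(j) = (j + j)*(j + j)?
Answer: 5355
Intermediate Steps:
w(j) = 4*j**2 (w(j) = (2*j)*(2*j) = 4*j**2)
w(44) + (-2436 + 47) = 4*44**2 + (-2436 + 47) = 4*1936 - 2389 = 7744 - 2389 = 5355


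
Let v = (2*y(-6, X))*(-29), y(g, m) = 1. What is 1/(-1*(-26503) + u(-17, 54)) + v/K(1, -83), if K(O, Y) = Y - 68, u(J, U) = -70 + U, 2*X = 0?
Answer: 1536397/3999537 ≈ 0.38414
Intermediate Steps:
X = 0 (X = (1/2)*0 = 0)
K(O, Y) = -68 + Y
v = -58 (v = (2*1)*(-29) = 2*(-29) = -58)
1/(-1*(-26503) + u(-17, 54)) + v/K(1, -83) = 1/(-1*(-26503) + (-70 + 54)) - 58/(-68 - 83) = 1/(26503 - 16) - 58/(-151) = 1/26487 - 58*(-1/151) = 1/26487 + 58/151 = 1536397/3999537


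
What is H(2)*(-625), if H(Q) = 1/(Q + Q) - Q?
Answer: 4375/4 ≈ 1093.8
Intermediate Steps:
H(Q) = 1/(2*Q) - Q
H(2)*(-625) = ((1/2)/2 - 1*2)*(-625) = ((1/2)*(1/2) - 2)*(-625) = (1/4 - 2)*(-625) = -7/4*(-625) = 4375/4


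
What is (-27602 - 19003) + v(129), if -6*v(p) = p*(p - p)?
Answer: -46605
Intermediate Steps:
v(p) = 0 (v(p) = -p*(p - p)/6 = -p*0/6 = -⅙*0 = 0)
(-27602 - 19003) + v(129) = (-27602 - 19003) + 0 = -46605 + 0 = -46605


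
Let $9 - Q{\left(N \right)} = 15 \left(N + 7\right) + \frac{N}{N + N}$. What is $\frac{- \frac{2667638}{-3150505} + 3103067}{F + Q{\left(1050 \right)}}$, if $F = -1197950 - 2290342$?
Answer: $- \frac{19552461532946}{22079611729885} \approx -0.88554$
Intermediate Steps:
$Q{\left(N \right)} = - \frac{193}{2} - 15 N$ ($Q{\left(N \right)} = 9 - \left(15 \left(N + 7\right) + \frac{N}{N + N}\right) = 9 - \left(15 \left(7 + N\right) + \frac{N}{2 N}\right) = 9 - \left(\left(105 + 15 N\right) + N \frac{1}{2 N}\right) = 9 - \left(\left(105 + 15 N\right) + \frac{1}{2}\right) = 9 - \left(\frac{211}{2} + 15 N\right) = - \frac{193}{2} - 15 N$)
$F = -3488292$ ($F = -1197950 - 2290342 = -3488292$)
$\frac{- \frac{2667638}{-3150505} + 3103067}{F + Q{\left(1050 \right)}} = \frac{- \frac{2667638}{-3150505} + 3103067}{-3488292 - \frac{31693}{2}} = \frac{\left(-2667638\right) \left(- \frac{1}{3150505}\right) + 3103067}{-3488292 - \frac{31693}{2}} = \frac{\frac{2667638}{3150505} + 3103067}{-3488292 - \frac{31693}{2}} = \frac{9776230766473}{3150505 \left(- \frac{7008277}{2}\right)} = \frac{9776230766473}{3150505} \left(- \frac{2}{7008277}\right) = - \frac{19552461532946}{22079611729885}$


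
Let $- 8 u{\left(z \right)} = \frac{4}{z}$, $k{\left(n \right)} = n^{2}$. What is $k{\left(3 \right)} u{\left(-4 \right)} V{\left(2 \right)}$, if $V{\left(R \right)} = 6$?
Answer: $\frac{27}{4} \approx 6.75$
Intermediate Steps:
$u{\left(z \right)} = - \frac{1}{2 z}$ ($u{\left(z \right)} = - \frac{4 \frac{1}{z}}{8} = - \frac{1}{2 z}$)
$k{\left(3 \right)} u{\left(-4 \right)} V{\left(2 \right)} = 3^{2} \left(- \frac{1}{2 \left(-4\right)}\right) 6 = 9 \left(\left(- \frac{1}{2}\right) \left(- \frac{1}{4}\right)\right) 6 = 9 \cdot \frac{1}{8} \cdot 6 = \frac{9}{8} \cdot 6 = \frac{27}{4}$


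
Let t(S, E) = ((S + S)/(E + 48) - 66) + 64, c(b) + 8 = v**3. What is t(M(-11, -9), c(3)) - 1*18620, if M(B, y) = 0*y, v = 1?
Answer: -18622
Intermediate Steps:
M(B, y) = 0
c(b) = -7 (c(b) = -8 + 1**3 = -8 + 1 = -7)
t(S, E) = -2 + 2*S/(48 + E) (t(S, E) = ((2*S)/(48 + E) - 66) + 64 = (2*S/(48 + E) - 66) + 64 = (-66 + 2*S/(48 + E)) + 64 = -2 + 2*S/(48 + E))
t(M(-11, -9), c(3)) - 1*18620 = 2*(-48 + 0 - 1*(-7))/(48 - 7) - 1*18620 = 2*(-48 + 0 + 7)/41 - 18620 = 2*(1/41)*(-41) - 18620 = -2 - 18620 = -18622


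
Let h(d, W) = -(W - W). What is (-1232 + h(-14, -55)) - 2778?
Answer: -4010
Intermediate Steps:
h(d, W) = 0 (h(d, W) = -1*0 = 0)
(-1232 + h(-14, -55)) - 2778 = (-1232 + 0) - 2778 = -1232 - 2778 = -4010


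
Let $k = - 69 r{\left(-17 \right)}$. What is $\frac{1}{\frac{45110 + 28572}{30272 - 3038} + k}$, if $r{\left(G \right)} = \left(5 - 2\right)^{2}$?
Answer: $- \frac{13617}{8419316} \approx -0.0016174$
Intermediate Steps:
$r{\left(G \right)} = 9$ ($r{\left(G \right)} = 3^{2} = 9$)
$k = -621$ ($k = \left(-69\right) 9 = -621$)
$\frac{1}{\frac{45110 + 28572}{30272 - 3038} + k} = \frac{1}{\frac{45110 + 28572}{30272 - 3038} - 621} = \frac{1}{\frac{73682}{27234} - 621} = \frac{1}{73682 \cdot \frac{1}{27234} - 621} = \frac{1}{\frac{36841}{13617} - 621} = \frac{1}{- \frac{8419316}{13617}} = - \frac{13617}{8419316}$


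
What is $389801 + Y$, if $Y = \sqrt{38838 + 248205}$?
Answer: $389801 + \sqrt{287043} \approx 3.9034 \cdot 10^{5}$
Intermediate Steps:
$Y = \sqrt{287043} \approx 535.76$
$389801 + Y = 389801 + \sqrt{287043}$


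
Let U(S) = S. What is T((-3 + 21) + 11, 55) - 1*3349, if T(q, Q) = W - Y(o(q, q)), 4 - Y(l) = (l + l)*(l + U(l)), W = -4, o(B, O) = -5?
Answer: -3257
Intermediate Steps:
Y(l) = 4 - 4*l**2 (Y(l) = 4 - (l + l)*(l + l) = 4 - 2*l*2*l = 4 - 4*l**2)
T(q, Q) = 92 (T(q, Q) = -4 - (4 - 4*(-5)**2) = -4 - (4 - 4*25) = -4 - (4 - 100) = -4 - 1*(-96) = -4 + 96 = 92)
T((-3 + 21) + 11, 55) - 1*3349 = 92 - 1*3349 = 92 - 3349 = -3257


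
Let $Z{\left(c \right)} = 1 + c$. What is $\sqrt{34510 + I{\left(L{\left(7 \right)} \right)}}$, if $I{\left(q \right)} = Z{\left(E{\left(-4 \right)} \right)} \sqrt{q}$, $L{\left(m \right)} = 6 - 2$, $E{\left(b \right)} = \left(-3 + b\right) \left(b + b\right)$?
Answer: $8 \sqrt{541} \approx 186.08$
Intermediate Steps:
$E{\left(b \right)} = 2 b \left(-3 + b\right)$ ($E{\left(b \right)} = \left(-3 + b\right) 2 b = 2 b \left(-3 + b\right)$)
$L{\left(m \right)} = 4$
$I{\left(q \right)} = 57 \sqrt{q}$ ($I{\left(q \right)} = \left(1 + 2 \left(-4\right) \left(-3 - 4\right)\right) \sqrt{q} = \left(1 + 2 \left(-4\right) \left(-7\right)\right) \sqrt{q} = \left(1 + 56\right) \sqrt{q} = 57 \sqrt{q}$)
$\sqrt{34510 + I{\left(L{\left(7 \right)} \right)}} = \sqrt{34510 + 57 \sqrt{4}} = \sqrt{34510 + 57 \cdot 2} = \sqrt{34510 + 114} = \sqrt{34624} = 8 \sqrt{541}$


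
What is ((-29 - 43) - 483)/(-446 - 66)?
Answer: 555/512 ≈ 1.0840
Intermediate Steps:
((-29 - 43) - 483)/(-446 - 66) = (-72 - 483)/(-512) = -555*(-1/512) = 555/512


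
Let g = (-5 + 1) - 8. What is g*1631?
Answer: -19572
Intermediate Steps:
g = -12 (g = -4 - 8 = -12)
g*1631 = -12*1631 = -19572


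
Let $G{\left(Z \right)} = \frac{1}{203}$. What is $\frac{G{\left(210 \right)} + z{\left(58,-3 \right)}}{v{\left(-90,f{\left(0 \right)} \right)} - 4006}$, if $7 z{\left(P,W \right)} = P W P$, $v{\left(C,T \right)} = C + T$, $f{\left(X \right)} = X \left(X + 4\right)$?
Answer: $\frac{292667}{831488} \approx 0.35198$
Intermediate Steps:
$G{\left(Z \right)} = \frac{1}{203}$
$f{\left(X \right)} = X \left(4 + X\right)$
$z{\left(P,W \right)} = \frac{W P^{2}}{7}$ ($z{\left(P,W \right)} = \frac{P W P}{7} = \frac{W P^{2}}{7}$)
$\frac{G{\left(210 \right)} + z{\left(58,-3 \right)}}{v{\left(-90,f{\left(0 \right)} \right)} - 4006} = \frac{\frac{1}{203} + \frac{1}{7} \left(-3\right) 58^{2}}{\left(-90 + 0 \left(4 + 0\right)\right) - 4006} = \frac{\frac{1}{203} + \frac{1}{7} \left(-3\right) 3364}{\left(-90 + 0 \cdot 4\right) - 4006} = \frac{\frac{1}{203} - \frac{10092}{7}}{\left(-90 + 0\right) - 4006} = - \frac{292667}{203 \left(-90 - 4006\right)} = - \frac{292667}{203 \left(-4096\right)} = \left(- \frac{292667}{203}\right) \left(- \frac{1}{4096}\right) = \frac{292667}{831488}$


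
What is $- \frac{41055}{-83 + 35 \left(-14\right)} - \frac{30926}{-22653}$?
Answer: $\frac{315913171}{4326723} \approx 73.014$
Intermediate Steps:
$- \frac{41055}{-83 + 35 \left(-14\right)} - \frac{30926}{-22653} = - \frac{41055}{-83 - 490} - - \frac{30926}{22653} = - \frac{41055}{-573} + \frac{30926}{22653} = \left(-41055\right) \left(- \frac{1}{573}\right) + \frac{30926}{22653} = \frac{13685}{191} + \frac{30926}{22653} = \frac{315913171}{4326723}$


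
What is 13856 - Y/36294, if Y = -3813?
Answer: 167631159/12098 ≈ 13856.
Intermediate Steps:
13856 - Y/36294 = 13856 - (-3813)/36294 = 13856 - 1*(-1271/12098) = 13856 + 1271/12098 = 167631159/12098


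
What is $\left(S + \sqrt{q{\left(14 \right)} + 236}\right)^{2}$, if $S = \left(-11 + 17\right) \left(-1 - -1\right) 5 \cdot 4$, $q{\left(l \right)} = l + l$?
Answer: $264$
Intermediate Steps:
$q{\left(l \right)} = 2 l$
$S = 0$ ($S = 6 \left(-1 + 1\right) 5 \cdot 4 = 6 \cdot 0 \cdot 5 \cdot 4 = 6 \cdot 0 \cdot 4 = 6 \cdot 0 = 0$)
$\left(S + \sqrt{q{\left(14 \right)} + 236}\right)^{2} = \left(0 + \sqrt{2 \cdot 14 + 236}\right)^{2} = \left(0 + \sqrt{28 + 236}\right)^{2} = \left(0 + \sqrt{264}\right)^{2} = \left(0 + 2 \sqrt{66}\right)^{2} = \left(2 \sqrt{66}\right)^{2} = 264$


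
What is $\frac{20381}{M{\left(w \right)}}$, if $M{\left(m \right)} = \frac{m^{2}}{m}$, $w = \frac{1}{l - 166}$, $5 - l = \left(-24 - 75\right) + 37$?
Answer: $-2017719$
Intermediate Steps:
$l = 67$ ($l = 5 - \left(\left(-24 - 75\right) + 37\right) = 5 - \left(-99 + 37\right) = 5 - -62 = 5 + 62 = 67$)
$w = - \frac{1}{99}$ ($w = \frac{1}{67 - 166} = \frac{1}{-99} = - \frac{1}{99} \approx -0.010101$)
$M{\left(m \right)} = m$
$\frac{20381}{M{\left(w \right)}} = \frac{20381}{- \frac{1}{99}} = 20381 \left(-99\right) = -2017719$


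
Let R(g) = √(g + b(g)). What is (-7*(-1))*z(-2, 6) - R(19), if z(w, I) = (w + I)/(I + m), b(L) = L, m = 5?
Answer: 28/11 - √38 ≈ -3.6190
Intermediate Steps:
z(w, I) = (I + w)/(5 + I) (z(w, I) = (w + I)/(I + 5) = (I + w)/(5 + I))
R(g) = √2*√g (R(g) = √(g + g) = √(2*g) = √2*√g)
(-7*(-1))*z(-2, 6) - R(19) = (-7*(-1))*((6 - 2)/(5 + 6)) - √2*√19 = 7*(4/11) - √38 = 28/11 - √38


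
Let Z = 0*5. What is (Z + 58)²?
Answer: 3364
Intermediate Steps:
Z = 0
(Z + 58)² = (0 + 58)² = 58² = 3364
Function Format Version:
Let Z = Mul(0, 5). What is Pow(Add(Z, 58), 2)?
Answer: 3364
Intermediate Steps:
Z = 0
Pow(Add(Z, 58), 2) = Pow(Add(0, 58), 2) = Pow(58, 2) = 3364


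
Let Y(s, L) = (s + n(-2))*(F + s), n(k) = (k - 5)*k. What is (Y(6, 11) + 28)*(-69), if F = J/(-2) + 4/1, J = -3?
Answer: -17802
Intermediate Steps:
F = 11/2 (F = -3/(-2) + 4/1 = -3*(-1/2) + 4*1 = 3/2 + 4 = 11/2 ≈ 5.5000)
n(k) = k*(-5 + k) (n(k) = (-5 + k)*k = k*(-5 + k))
Y(s, L) = (14 + s)*(11/2 + s) (Y(s, L) = (s - 2*(-5 - 2))*(11/2 + s) = (s - 2*(-7))*(11/2 + s) = (s + 14)*(11/2 + s) = (14 + s)*(11/2 + s))
(Y(6, 11) + 28)*(-69) = ((77 + 6**2 + (39/2)*6) + 28)*(-69) = ((77 + 36 + 117) + 28)*(-69) = (230 + 28)*(-69) = 258*(-69) = -17802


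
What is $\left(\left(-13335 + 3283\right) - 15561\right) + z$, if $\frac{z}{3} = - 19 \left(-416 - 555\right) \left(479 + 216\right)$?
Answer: $38440552$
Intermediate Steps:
$z = 38466165$ ($z = 3 \left(- 19 \left(-416 - 555\right) \left(479 + 216\right)\right) = 3 \left(- 19 \left(\left(-971\right) 695\right)\right) = 3 \left(\left(-19\right) \left(-674845\right)\right) = 3 \cdot 12822055 = 38466165$)
$\left(\left(-13335 + 3283\right) - 15561\right) + z = \left(\left(-13335 + 3283\right) - 15561\right) + 38466165 = \left(-10052 - 15561\right) + 38466165 = -25613 + 38466165 = 38440552$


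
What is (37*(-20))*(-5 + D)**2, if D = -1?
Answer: -26640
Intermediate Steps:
(37*(-20))*(-5 + D)**2 = (37*(-20))*(-5 - 1)**2 = -740*(-6)**2 = -740*36 = -26640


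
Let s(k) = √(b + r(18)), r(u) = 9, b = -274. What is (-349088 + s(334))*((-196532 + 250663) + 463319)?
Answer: -180635585600 + 517450*I*√265 ≈ -1.8064e+11 + 8.4235e+6*I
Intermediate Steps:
s(k) = I*√265 (s(k) = √(-274 + 9) = √(-265) = I*√265)
(-349088 + s(334))*((-196532 + 250663) + 463319) = (-349088 + I*√265)*((-196532 + 250663) + 463319) = (-349088 + I*√265)*(54131 + 463319) = (-349088 + I*√265)*517450 = -180635585600 + 517450*I*√265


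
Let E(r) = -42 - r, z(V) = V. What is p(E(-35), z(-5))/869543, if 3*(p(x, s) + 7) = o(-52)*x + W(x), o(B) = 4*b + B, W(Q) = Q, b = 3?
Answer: 84/869543 ≈ 9.6602e-5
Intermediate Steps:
o(B) = 12 + B (o(B) = 4*3 + B = 12 + B)
p(x, s) = -7 - 13*x (p(x, s) = -7 + ((12 - 52)*x + x)/3 = -7 + (-40*x + x)/3 = -7 + (-39*x)/3 = -7 - 13*x)
p(E(-35), z(-5))/869543 = (-7 - 13*(-42 - 1*(-35)))/869543 = (-7 - 13*(-42 + 35))*(1/869543) = (-7 - 13*(-7))*(1/869543) = (-7 + 91)*(1/869543) = 84*(1/869543) = 84/869543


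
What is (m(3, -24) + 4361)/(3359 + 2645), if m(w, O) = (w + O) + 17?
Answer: 4357/6004 ≈ 0.72568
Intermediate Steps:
m(w, O) = 17 + O + w (m(w, O) = (O + w) + 17 = 17 + O + w)
(m(3, -24) + 4361)/(3359 + 2645) = ((17 - 24 + 3) + 4361)/(3359 + 2645) = (-4 + 4361)/6004 = 4357*(1/6004) = 4357/6004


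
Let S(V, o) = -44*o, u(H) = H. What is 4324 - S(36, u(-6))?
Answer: 4060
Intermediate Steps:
4324 - S(36, u(-6)) = 4324 - (-44)*(-6) = 4324 - 1*264 = 4324 - 264 = 4060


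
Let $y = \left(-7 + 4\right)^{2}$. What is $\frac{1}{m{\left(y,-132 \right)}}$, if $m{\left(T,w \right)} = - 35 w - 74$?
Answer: $\frac{1}{4546} \approx 0.00021997$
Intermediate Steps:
$y = 9$ ($y = \left(-3\right)^{2} = 9$)
$m{\left(T,w \right)} = -74 - 35 w$
$\frac{1}{m{\left(y,-132 \right)}} = \frac{1}{-74 - -4620} = \frac{1}{-74 + 4620} = \frac{1}{4546}$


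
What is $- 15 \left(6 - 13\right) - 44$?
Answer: $61$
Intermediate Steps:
$- 15 \left(6 - 13\right) - 44 = \left(-15\right) \left(-7\right) - 44 = 105 - 44 = 61$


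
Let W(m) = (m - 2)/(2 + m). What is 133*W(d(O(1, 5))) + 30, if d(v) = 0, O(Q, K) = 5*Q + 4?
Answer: -103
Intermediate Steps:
O(Q, K) = 4 + 5*Q
W(m) = (-2 + m)/(2 + m)
133*W(d(O(1, 5))) + 30 = 133*((-2 + 0)/(2 + 0)) + 30 = 133*(-2/2) + 30 = 133*((1/2)*(-2)) + 30 = 133*(-1) + 30 = -133 + 30 = -103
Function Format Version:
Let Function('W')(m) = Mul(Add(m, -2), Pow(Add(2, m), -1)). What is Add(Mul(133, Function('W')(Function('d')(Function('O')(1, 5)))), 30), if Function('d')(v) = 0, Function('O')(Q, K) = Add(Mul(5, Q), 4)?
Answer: -103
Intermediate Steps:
Function('O')(Q, K) = Add(4, Mul(5, Q))
Function('W')(m) = Mul(Pow(Add(2, m), -1), Add(-2, m)) (Function('W')(m) = Mul(Add(-2, m), Pow(Add(2, m), -1)) = Mul(Pow(Add(2, m), -1), Add(-2, m)))
Add(Mul(133, Function('W')(Function('d')(Function('O')(1, 5)))), 30) = Add(Mul(133, Mul(Pow(Add(2, 0), -1), Add(-2, 0))), 30) = Add(Mul(133, Mul(Pow(2, -1), -2)), 30) = Add(Mul(133, Mul(Rational(1, 2), -2)), 30) = Add(Mul(133, -1), 30) = Add(-133, 30) = -103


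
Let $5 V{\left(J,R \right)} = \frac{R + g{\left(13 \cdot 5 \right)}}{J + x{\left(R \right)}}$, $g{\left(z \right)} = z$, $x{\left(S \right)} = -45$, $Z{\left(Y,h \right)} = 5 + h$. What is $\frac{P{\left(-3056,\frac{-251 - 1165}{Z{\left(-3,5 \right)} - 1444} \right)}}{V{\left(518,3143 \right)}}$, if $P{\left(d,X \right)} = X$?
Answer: $\frac{139535}{191678} \approx 0.72797$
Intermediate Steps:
$V{\left(J,R \right)} = \frac{65 + R}{5 \left(-45 + J\right)}$ ($V{\left(J,R \right)} = \frac{\left(R + 13 \cdot 5\right) \frac{1}{J - 45}}{5} = \frac{\left(R + 65\right) \frac{1}{-45 + J}}{5} = \frac{\left(65 + R\right) \frac{1}{-45 + J}}{5} = \frac{\frac{1}{-45 + J} \left(65 + R\right)}{5} = \frac{65 + R}{5 \left(-45 + J\right)}$)
$\frac{P{\left(-3056,\frac{-251 - 1165}{Z{\left(-3,5 \right)} - 1444} \right)}}{V{\left(518,3143 \right)}} = \frac{\left(-251 - 1165\right) \frac{1}{\left(5 + 5\right) - 1444}}{\frac{1}{5} \frac{1}{-45 + 518} \left(65 + 3143\right)} = \frac{\left(-1416\right) \frac{1}{10 - 1444}}{\frac{1}{5} \cdot \frac{1}{473} \cdot 3208} = \frac{\left(-1416\right) \frac{1}{-1434}}{\frac{1}{5} \cdot \frac{1}{473} \cdot 3208} = \frac{\left(-1416\right) \left(- \frac{1}{1434}\right)}{\frac{3208}{2365}} = \frac{236}{239} \cdot \frac{2365}{3208} = \frac{139535}{191678}$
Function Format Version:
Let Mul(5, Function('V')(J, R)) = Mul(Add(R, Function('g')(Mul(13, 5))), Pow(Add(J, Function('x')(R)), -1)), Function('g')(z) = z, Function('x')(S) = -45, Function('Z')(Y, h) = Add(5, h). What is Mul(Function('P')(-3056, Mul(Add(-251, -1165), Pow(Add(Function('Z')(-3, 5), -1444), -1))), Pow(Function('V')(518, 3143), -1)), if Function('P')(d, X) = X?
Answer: Rational(139535, 191678) ≈ 0.72797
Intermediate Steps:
Function('V')(J, R) = Mul(Rational(1, 5), Pow(Add(-45, J), -1), Add(65, R)) (Function('V')(J, R) = Mul(Rational(1, 5), Mul(Add(R, Mul(13, 5)), Pow(Add(J, -45), -1))) = Mul(Rational(1, 5), Mul(Add(R, 65), Pow(Add(-45, J), -1))) = Mul(Rational(1, 5), Mul(Add(65, R), Pow(Add(-45, J), -1))) = Mul(Rational(1, 5), Mul(Pow(Add(-45, J), -1), Add(65, R))) = Mul(Rational(1, 5), Pow(Add(-45, J), -1), Add(65, R)))
Mul(Function('P')(-3056, Mul(Add(-251, -1165), Pow(Add(Function('Z')(-3, 5), -1444), -1))), Pow(Function('V')(518, 3143), -1)) = Mul(Mul(Add(-251, -1165), Pow(Add(Add(5, 5), -1444), -1)), Pow(Mul(Rational(1, 5), Pow(Add(-45, 518), -1), Add(65, 3143)), -1)) = Mul(Mul(-1416, Pow(Add(10, -1444), -1)), Pow(Mul(Rational(1, 5), Pow(473, -1), 3208), -1)) = Mul(Mul(-1416, Pow(-1434, -1)), Pow(Mul(Rational(1, 5), Rational(1, 473), 3208), -1)) = Mul(Mul(-1416, Rational(-1, 1434)), Pow(Rational(3208, 2365), -1)) = Mul(Rational(236, 239), Rational(2365, 3208)) = Rational(139535, 191678)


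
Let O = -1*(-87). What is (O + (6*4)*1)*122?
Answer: 13542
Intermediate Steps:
O = 87
(O + (6*4)*1)*122 = (87 + (6*4)*1)*122 = (87 + 24*1)*122 = (87 + 24)*122 = 111*122 = 13542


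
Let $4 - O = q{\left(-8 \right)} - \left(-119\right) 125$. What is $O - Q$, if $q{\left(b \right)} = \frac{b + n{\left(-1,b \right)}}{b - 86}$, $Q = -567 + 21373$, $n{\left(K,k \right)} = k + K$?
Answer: $- \frac{3353655}{94} \approx -35677.0$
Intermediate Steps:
$n{\left(K,k \right)} = K + k$
$Q = 20806$
$q{\left(b \right)} = \frac{-1 + 2 b}{-86 + b}$ ($q{\left(b \right)} = \frac{b + \left(-1 + b\right)}{b - 86} = \frac{-1 + 2 b}{-86 + b}$)
$O = - \frac{1397891}{94}$ ($O = 4 - \left(\frac{-1 + 2 \left(-8\right)}{-86 - 8} - \left(-119\right) 125\right) = 4 - \left(\frac{-1 - 16}{-94} - -14875\right) = 4 - \left(\left(- \frac{1}{94}\right) \left(-17\right) + 14875\right) = 4 - \left(\frac{17}{94} + 14875\right) = 4 - \frac{1398267}{94} = - \frac{1397891}{94} \approx -14871.0$)
$O - Q = - \frac{1397891}{94} - 20806 = - \frac{3353655}{94}$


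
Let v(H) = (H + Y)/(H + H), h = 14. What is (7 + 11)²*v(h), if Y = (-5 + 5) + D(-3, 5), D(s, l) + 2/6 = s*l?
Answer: -108/7 ≈ -15.429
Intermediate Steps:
D(s, l) = -⅓ + l*s (D(s, l) = -⅓ + s*l = -⅓ + l*s)
Y = -46/3 (Y = (-5 + 5) + (-⅓ + 5*(-3)) = 0 + (-⅓ - 15) = 0 - 46/3 = -46/3 ≈ -15.333)
v(H) = (-46/3 + H)/(2*H) (v(H) = (H - 46/3)/(H + H) = (-46/3 + H)/((2*H)) = (-46/3 + H)*(1/(2*H)) = (-46/3 + H)/(2*H))
(7 + 11)²*v(h) = (7 + 11)²*((⅙)*(-46 + 3*14)/14) = 18²*((⅙)*(1/14)*(-46 + 42)) = 324*((⅙)*(1/14)*(-4)) = 324*(-1/21) = -108/7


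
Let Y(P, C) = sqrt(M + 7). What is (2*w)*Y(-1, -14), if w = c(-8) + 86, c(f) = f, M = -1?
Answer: 156*sqrt(6) ≈ 382.12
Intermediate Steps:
Y(P, C) = sqrt(6) (Y(P, C) = sqrt(-1 + 7) = sqrt(6))
w = 78 (w = -8 + 86 = 78)
(2*w)*Y(-1, -14) = (2*78)*sqrt(6) = 156*sqrt(6)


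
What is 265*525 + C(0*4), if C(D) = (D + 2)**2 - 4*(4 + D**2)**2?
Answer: 139065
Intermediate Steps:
C(D) = (2 + D)**2 - 4*(4 + D**2)**2
265*525 + C(0*4) = 265*525 + ((2 + 0*4)**2 - 4*(4 + (0*4)**2)**2) = 139125 + ((2 + 0)**2 - 4*(4 + 0**2)**2) = 139125 + (2**2 - 4*(4 + 0)**2) = 139125 + (4 - 4*4**2) = 139125 + (4 - 4*16) = 139125 + (4 - 64) = 139125 - 60 = 139065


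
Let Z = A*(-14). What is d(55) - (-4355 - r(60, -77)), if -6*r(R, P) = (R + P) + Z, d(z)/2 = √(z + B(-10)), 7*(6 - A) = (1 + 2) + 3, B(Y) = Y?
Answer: 26219/6 + 6*√5 ≈ 4383.3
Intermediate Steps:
A = 36/7 (A = 6 - ((1 + 2) + 3)/7 = 6 - (3 + 3)/7 = 6 - ⅐*6 = 6 - 6/7 = 36/7 ≈ 5.1429)
d(z) = 2*√(-10 + z) (d(z) = 2*√(z - 10) = 2*√(-10 + z))
Z = -72 (Z = (36/7)*(-14) = -72)
r(R, P) = 12 - P/6 - R/6 (r(R, P) = -((R + P) - 72)/6 = -((P + R) - 72)/6 = -(-72 + P + R)/6 = 12 - P/6 - R/6)
d(55) - (-4355 - r(60, -77)) = 2*√(-10 + 55) - (-4355 - (12 - ⅙*(-77) - ⅙*60)) = 2*√45 - (-4355 - (12 + 77/6 - 10)) = 2*(3*√5) - (-4355 - 1*89/6) = 6*√5 - (-4355 - 89/6) = 6*√5 - 1*(-26219/6) = 6*√5 + 26219/6 = 26219/6 + 6*√5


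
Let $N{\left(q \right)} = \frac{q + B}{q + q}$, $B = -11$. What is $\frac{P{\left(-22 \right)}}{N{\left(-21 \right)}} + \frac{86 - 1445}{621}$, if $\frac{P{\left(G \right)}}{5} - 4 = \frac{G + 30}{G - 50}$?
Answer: $\frac{25759}{1104} \approx 23.332$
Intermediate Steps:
$N{\left(q \right)} = \frac{-11 + q}{2 q}$ ($N{\left(q \right)} = \frac{q - 11}{q + q} = \frac{-11 + q}{2 q}$)
$P{\left(G \right)} = 20 + \frac{5 \left(30 + G\right)}{-50 + G}$ ($P{\left(G \right)} = 20 + 5 \frac{G + 30}{G - 50} = 20 + 5 \frac{30 + G}{-50 + G} = 20 + \frac{5 \left(30 + G\right)}{-50 + G}$)
$\frac{P{\left(-22 \right)}}{N{\left(-21 \right)}} + \frac{86 - 1445}{621} = \frac{25 \frac{1}{-50 - 22} \left(-34 - 22\right)}{\frac{1}{2} \frac{1}{-21} \left(-11 - 21\right)} + \frac{86 - 1445}{621} = \frac{25 \frac{1}{-72} \left(-56\right)}{\frac{1}{2} \left(- \frac{1}{21}\right) \left(-32\right)} - \frac{151}{69} = \frac{25 \left(- \frac{1}{72}\right) \left(-56\right)}{\frac{16}{21}} - \frac{151}{69} = \frac{175}{9} \cdot \frac{21}{16} - \frac{151}{69} = \frac{1225}{48} - \frac{151}{69} = \frac{25759}{1104}$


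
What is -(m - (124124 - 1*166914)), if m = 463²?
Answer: -257159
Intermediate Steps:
m = 214369
-(m - (124124 - 1*166914)) = -(214369 - (124124 - 1*166914)) = -(214369 - (124124 - 166914)) = -(214369 - 1*(-42790)) = -(214369 + 42790) = -1*257159 = -257159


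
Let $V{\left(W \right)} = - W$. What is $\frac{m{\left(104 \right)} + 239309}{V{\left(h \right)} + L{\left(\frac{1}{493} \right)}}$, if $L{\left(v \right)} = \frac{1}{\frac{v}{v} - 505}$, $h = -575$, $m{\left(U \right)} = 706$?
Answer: $\frac{120967560}{289799} \approx 417.42$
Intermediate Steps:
$L{\left(v \right)} = - \frac{1}{504}$ ($L{\left(v \right)} = \frac{1}{1 - 505} = \frac{1}{-504} = - \frac{1}{504}$)
$\frac{m{\left(104 \right)} + 239309}{V{\left(h \right)} + L{\left(\frac{1}{493} \right)}} = \frac{706 + 239309}{\left(-1\right) \left(-575\right) - \frac{1}{504}} = \frac{240015}{575 - \frac{1}{504}} = \frac{240015}{\frac{289799}{504}} = 240015 \cdot \frac{504}{289799} = \frac{120967560}{289799}$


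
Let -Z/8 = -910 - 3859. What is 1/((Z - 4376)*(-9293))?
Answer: -1/313880368 ≈ -3.1859e-9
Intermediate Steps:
Z = 38152 (Z = -8*(-910 - 3859) = -8*(-4769) = 38152)
1/((Z - 4376)*(-9293)) = 1/((38152 - 4376)*(-9293)) = -1/9293/33776 = (1/33776)*(-1/9293) = -1/313880368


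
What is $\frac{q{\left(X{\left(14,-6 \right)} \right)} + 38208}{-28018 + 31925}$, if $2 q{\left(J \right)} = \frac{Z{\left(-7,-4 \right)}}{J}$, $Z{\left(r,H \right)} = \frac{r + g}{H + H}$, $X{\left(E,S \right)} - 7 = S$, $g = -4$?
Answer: $\frac{611339}{62512} \approx 9.7795$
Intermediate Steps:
$X{\left(E,S \right)} = 7 + S$
$Z{\left(r,H \right)} = \frac{-4 + r}{2 H}$ ($Z{\left(r,H \right)} = \frac{r - 4}{H + H} = \frac{-4 + r}{2 H}$)
$q{\left(J \right)} = \frac{11}{16 J}$ ($q{\left(J \right)} = \frac{\frac{-4 - 7}{2 \left(-4\right)} \frac{1}{J}}{2} = \frac{\frac{1}{2} \left(- \frac{1}{4}\right) \left(-11\right) \frac{1}{J}}{2} = \frac{\frac{11}{8} \frac{1}{J}}{2} = \frac{11}{16 J}$)
$\frac{q{\left(X{\left(14,-6 \right)} \right)} + 38208}{-28018 + 31925} = \frac{\frac{11}{16 \left(7 - 6\right)} + 38208}{-28018 + 31925} = \frac{\frac{11}{16 \cdot 1} + 38208}{3907} = \left(\frac{11}{16} \cdot 1 + 38208\right) \frac{1}{3907} = \left(\frac{11}{16} + 38208\right) \frac{1}{3907} = \frac{611339}{16} \cdot \frac{1}{3907} = \frac{611339}{62512}$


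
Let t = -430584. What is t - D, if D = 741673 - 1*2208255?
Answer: 1035998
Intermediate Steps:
D = -1466582 (D = 741673 - 2208255 = -1466582)
t - D = -430584 - 1*(-1466582) = -430584 + 1466582 = 1035998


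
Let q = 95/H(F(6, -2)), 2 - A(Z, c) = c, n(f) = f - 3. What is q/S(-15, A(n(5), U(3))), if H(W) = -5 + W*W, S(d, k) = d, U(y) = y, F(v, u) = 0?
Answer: 19/15 ≈ 1.2667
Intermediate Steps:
n(f) = -3 + f
A(Z, c) = 2 - c
H(W) = -5 + W**2
q = -19 (q = 95/(-5 + 0**2) = 95/(-5 + 0) = 95/(-5) = 95*(-1/5) = -19)
q/S(-15, A(n(5), U(3))) = -19/(-15) = -19*(-1/15) = 19/15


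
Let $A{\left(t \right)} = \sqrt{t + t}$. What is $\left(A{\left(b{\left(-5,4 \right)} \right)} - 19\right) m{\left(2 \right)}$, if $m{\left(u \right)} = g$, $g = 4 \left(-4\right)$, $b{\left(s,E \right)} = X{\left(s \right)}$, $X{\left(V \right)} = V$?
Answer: $304 - 16 i \sqrt{10} \approx 304.0 - 50.596 i$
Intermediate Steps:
$b{\left(s,E \right)} = s$
$A{\left(t \right)} = \sqrt{2} \sqrt{t}$ ($A{\left(t \right)} = \sqrt{2 t} = \sqrt{2} \sqrt{t}$)
$g = -16$
$m{\left(u \right)} = -16$
$\left(A{\left(b{\left(-5,4 \right)} \right)} - 19\right) m{\left(2 \right)} = \left(\sqrt{2} \sqrt{-5} - 19\right) \left(-16\right) = \left(\sqrt{2} i \sqrt{5} - 19\right) \left(-16\right) = \left(i \sqrt{10} - 19\right) \left(-16\right) = \left(-19 + i \sqrt{10}\right) \left(-16\right) = 304 - 16 i \sqrt{10}$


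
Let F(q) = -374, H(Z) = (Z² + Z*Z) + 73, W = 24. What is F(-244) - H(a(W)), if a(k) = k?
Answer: -1599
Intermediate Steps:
H(Z) = 73 + 2*Z² (H(Z) = (Z² + Z²) + 73 = 2*Z² + 73 = 73 + 2*Z²)
F(-244) - H(a(W)) = -374 - (73 + 2*24²) = -374 - (73 + 2*576) = -374 - (73 + 1152) = -374 - 1*1225 = -374 - 1225 = -1599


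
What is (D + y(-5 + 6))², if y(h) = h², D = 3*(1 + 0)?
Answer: 16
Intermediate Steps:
D = 3 (D = 3*1 = 3)
(D + y(-5 + 6))² = (3 + (-5 + 6)²)² = (3 + 1²)² = (3 + 1)² = 4² = 16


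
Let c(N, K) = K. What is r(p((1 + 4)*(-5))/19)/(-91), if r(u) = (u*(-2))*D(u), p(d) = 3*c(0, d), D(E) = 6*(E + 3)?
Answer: 16200/32851 ≈ 0.49314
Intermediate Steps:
D(E) = 18 + 6*E (D(E) = 6*(3 + E) = 18 + 6*E)
p(d) = 3*d
r(u) = -2*u*(18 + 6*u) (r(u) = (u*(-2))*(18 + 6*u) = (-2*u)*(18 + 6*u) = -2*u*(18 + 6*u))
r(p((1 + 4)*(-5))/19)/(-91) = -12*(3*((1 + 4)*(-5)))/19*(3 + (3*((1 + 4)*(-5)))/19)/(-91) = -12*(3*(5*(-5)))*(1/19)*(3 + (3*(5*(-5)))*(1/19))*(-1/91) = -12*(3*(-25))*(1/19)*(3 + (3*(-25))*(1/19))*(-1/91) = -12*(-75*1/19)*(3 - 75*1/19)*(-1/91) = -12*(-75/19)*(3 - 75/19)*(-1/91) = -12*(-75/19)*(-18/19)*(-1/91) = -16200/361*(-1/91) = 16200/32851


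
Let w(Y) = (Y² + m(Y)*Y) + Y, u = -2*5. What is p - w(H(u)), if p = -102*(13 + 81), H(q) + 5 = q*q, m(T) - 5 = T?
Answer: -28208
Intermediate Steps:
m(T) = 5 + T
u = -10
H(q) = -5 + q² (H(q) = -5 + q*q = -5 + q²)
w(Y) = Y + Y² + Y*(5 + Y) (w(Y) = (Y² + (5 + Y)*Y) + Y = (Y² + Y*(5 + Y)) + Y = Y + Y² + Y*(5 + Y))
p = -9588 (p = -102*94 = -9588)
p - w(H(u)) = -9588 - 2*(-5 + (-10)²)*(3 + (-5 + (-10)²)) = -9588 - 2*(-5 + 100)*(3 + (-5 + 100)) = -9588 - 2*95*(3 + 95) = -9588 - 2*95*98 = -9588 - 1*18620 = -9588 - 18620 = -28208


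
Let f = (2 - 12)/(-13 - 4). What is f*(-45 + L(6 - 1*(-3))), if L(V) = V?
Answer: -360/17 ≈ -21.176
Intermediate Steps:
f = 10/17 (f = -10/(-17) = -10*(-1/17) = 10/17 ≈ 0.58823)
f*(-45 + L(6 - 1*(-3))) = 10*(-45 + (6 - 1*(-3)))/17 = 10*(-45 + (6 + 3))/17 = 10*(-45 + 9)/17 = (10/17)*(-36) = -360/17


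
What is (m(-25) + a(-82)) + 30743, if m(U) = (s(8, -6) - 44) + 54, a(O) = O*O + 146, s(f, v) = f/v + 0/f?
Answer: 112865/3 ≈ 37622.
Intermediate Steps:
s(f, v) = f/v (s(f, v) = f/v + 0 = f/v)
a(O) = 146 + O² (a(O) = O² + 146 = 146 + O²)
m(U) = 26/3 (m(U) = (8/(-6) - 44) + 54 = (8*(-⅙) - 44) + 54 = (-4/3 - 44) + 54 = -136/3 + 54 = 26/3)
(m(-25) + a(-82)) + 30743 = (26/3 + (146 + (-82)²)) + 30743 = (26/3 + (146 + 6724)) + 30743 = (26/3 + 6870) + 30743 = 20636/3 + 30743 = 112865/3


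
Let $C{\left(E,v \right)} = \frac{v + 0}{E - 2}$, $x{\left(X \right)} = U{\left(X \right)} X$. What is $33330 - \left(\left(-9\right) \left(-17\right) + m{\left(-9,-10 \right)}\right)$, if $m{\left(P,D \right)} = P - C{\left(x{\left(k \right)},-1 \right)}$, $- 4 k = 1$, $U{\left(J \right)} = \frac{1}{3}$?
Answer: $\frac{829662}{25} \approx 33187.0$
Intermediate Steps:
$U{\left(J \right)} = \frac{1}{3}$
$k = - \frac{1}{4}$ ($k = \left(- \frac{1}{4}\right) 1 = - \frac{1}{4} \approx -0.25$)
$x{\left(X \right)} = \frac{X}{3}$
$C{\left(E,v \right)} = \frac{v}{-2 + E}$
$m{\left(P,D \right)} = - \frac{12}{25} + P$ ($m{\left(P,D \right)} = P - - \frac{1}{-2 + \frac{1}{3} \left(- \frac{1}{4}\right)} = P - - \frac{1}{-2 - \frac{1}{12}} = P - - \frac{1}{- \frac{25}{12}} = P - \left(-1\right) \left(- \frac{12}{25}\right) = P - \frac{12}{25} = - \frac{12}{25} + P$)
$33330 - \left(\left(-9\right) \left(-17\right) + m{\left(-9,-10 \right)}\right) = 33330 - \left(\left(-9\right) \left(-17\right) - \frac{237}{25}\right) = 33330 - \left(153 - \frac{237}{25}\right) = 33330 - \frac{3588}{25} = \frac{829662}{25}$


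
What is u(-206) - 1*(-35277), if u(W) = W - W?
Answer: 35277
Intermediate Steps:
u(W) = 0
u(-206) - 1*(-35277) = 0 - 1*(-35277) = 0 + 35277 = 35277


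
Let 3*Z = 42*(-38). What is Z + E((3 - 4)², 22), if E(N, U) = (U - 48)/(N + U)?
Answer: -12262/23 ≈ -533.13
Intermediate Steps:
E(N, U) = (-48 + U)/(N + U)
Z = -532 (Z = (42*(-38))/3 = (⅓)*(-1596) = -532)
Z + E((3 - 4)², 22) = -532 + (-48 + 22)/((3 - 4)² + 22) = -532 - 26/((-1)² + 22) = -532 - 26/(1 + 22) = -532 - 26/23 = -12262/23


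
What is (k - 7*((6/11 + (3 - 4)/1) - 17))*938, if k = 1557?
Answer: 17325798/11 ≈ 1.5751e+6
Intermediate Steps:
(k - 7*((6/11 + (3 - 4)/1) - 17))*938 = (1557 - 7*((6/11 + (3 - 4)/1) - 17))*938 = (1557 - 7*((6*(1/11) - 1*1) - 17))*938 = (1557 - 7*((6/11 - 1) - 17))*938 = (1557 - 7*(-5/11 - 17))*938 = (1557 - 7*(-192/11))*938 = (1557 + 1344/11)*938 = (18471/11)*938 = 17325798/11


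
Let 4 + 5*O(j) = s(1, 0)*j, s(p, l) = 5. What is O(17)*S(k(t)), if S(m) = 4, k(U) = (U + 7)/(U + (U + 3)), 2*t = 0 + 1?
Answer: 324/5 ≈ 64.800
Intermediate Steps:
O(j) = -⅘ + j (O(j) = -⅘ + (5*j)/5 = -⅘ + j)
t = ½ (t = (0 + 1)/2 = (½)*1 = ½ ≈ 0.50000)
k(U) = (7 + U)/(3 + 2*U) (k(U) = (7 + U)/(U + (3 + U)) = (7 + U)/(3 + 2*U))
O(17)*S(k(t)) = (-⅘ + 17)*4 = (81/5)*4 = 324/5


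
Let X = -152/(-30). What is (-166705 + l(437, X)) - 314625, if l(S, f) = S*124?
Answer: -427142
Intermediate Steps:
X = 76/15 (X = -152*(-1/30) = 76/15 ≈ 5.0667)
l(S, f) = 124*S
(-166705 + l(437, X)) - 314625 = (-166705 + 124*437) - 314625 = (-166705 + 54188) - 314625 = -112517 - 314625 = -427142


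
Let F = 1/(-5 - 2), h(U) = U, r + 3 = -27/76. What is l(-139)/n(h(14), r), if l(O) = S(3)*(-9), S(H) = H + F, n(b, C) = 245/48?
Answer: -1728/343 ≈ -5.0379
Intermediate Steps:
r = -255/76 (r = -3 - 27/76 = -255/76 ≈ -3.3553)
n(b, C) = 245/48 (n(b, C) = 245*(1/48) = 245/48)
F = -⅐ (F = 1/(-7) = -⅐ ≈ -0.14286)
S(H) = -⅐ + H (S(H) = H - ⅐ = -⅐ + H)
l(O) = -180/7 (l(O) = (-⅐ + 3)*(-9) = (20/7)*(-9) = -180/7)
l(-139)/n(h(14), r) = -180/(7*245/48) = -180/7*48/245 = -1728/343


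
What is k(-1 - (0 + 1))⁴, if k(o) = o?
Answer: 16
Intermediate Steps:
k(-1 - (0 + 1))⁴ = (-1 - (0 + 1))⁴ = (-1 - 1*1)⁴ = (-1 - 1)⁴ = (-2)⁴ = 16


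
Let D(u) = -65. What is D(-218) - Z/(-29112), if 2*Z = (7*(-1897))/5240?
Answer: -19831107679/305093760 ≈ -65.000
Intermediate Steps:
Z = -13279/10480 (Z = ((7*(-1897))/5240)/2 = (-13279*1/5240)/2 = (1/2)*(-13279/5240) = -13279/10480 ≈ -1.2671)
D(-218) - Z/(-29112) = -65 - (-13279)/(10480*(-29112)) = -65 - (-13279)*(-1)/(10480*29112) = -65 - 1*13279/305093760 = -65 - 13279/305093760 = -19831107679/305093760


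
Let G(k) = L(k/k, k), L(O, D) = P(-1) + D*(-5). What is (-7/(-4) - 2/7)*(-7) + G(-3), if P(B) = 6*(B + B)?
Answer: -29/4 ≈ -7.2500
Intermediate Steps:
P(B) = 12*B (P(B) = 6*(2*B) = 12*B)
L(O, D) = -12 - 5*D (L(O, D) = 12*(-1) + D*(-5) = -12 - 5*D)
G(k) = -12 - 5*k
(-7/(-4) - 2/7)*(-7) + G(-3) = (-7/(-4) - 2/7)*(-7) + (-12 - 5*(-3)) = (-7*(-¼) - 2*⅐)*(-7) + (-12 + 15) = (7/4 - 2/7)*(-7) + 3 = (41/28)*(-7) + 3 = -41/4 + 3 = -29/4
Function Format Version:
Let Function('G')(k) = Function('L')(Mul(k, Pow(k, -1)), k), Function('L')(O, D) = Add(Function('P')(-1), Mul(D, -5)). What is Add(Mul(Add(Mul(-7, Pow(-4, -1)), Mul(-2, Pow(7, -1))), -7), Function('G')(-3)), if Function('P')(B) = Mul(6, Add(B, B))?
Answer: Rational(-29, 4) ≈ -7.2500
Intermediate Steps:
Function('P')(B) = Mul(12, B) (Function('P')(B) = Mul(6, Mul(2, B)) = Mul(12, B))
Function('L')(O, D) = Add(-12, Mul(-5, D)) (Function('L')(O, D) = Add(Mul(12, -1), Mul(D, -5)) = Add(-12, Mul(-5, D)))
Function('G')(k) = Add(-12, Mul(-5, k))
Add(Mul(Add(Mul(-7, Pow(-4, -1)), Mul(-2, Pow(7, -1))), -7), Function('G')(-3)) = Add(Mul(Add(Mul(-7, Pow(-4, -1)), Mul(-2, Pow(7, -1))), -7), Add(-12, Mul(-5, -3))) = Add(Mul(Add(Mul(-7, Rational(-1, 4)), Mul(-2, Rational(1, 7))), -7), Add(-12, 15)) = Add(Mul(Add(Rational(7, 4), Rational(-2, 7)), -7), 3) = Add(Mul(Rational(41, 28), -7), 3) = Add(Rational(-41, 4), 3) = Rational(-29, 4)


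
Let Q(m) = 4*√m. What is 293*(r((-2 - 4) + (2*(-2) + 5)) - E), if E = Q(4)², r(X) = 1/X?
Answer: -94053/5 ≈ -18811.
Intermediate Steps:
E = 64 (E = (4*√4)² = (4*2)² = 8² = 64)
293*(r((-2 - 4) + (2*(-2) + 5)) - E) = 293*(1/((-2 - 4) + (2*(-2) + 5)) - 1*64) = 293*(1/(-6 + (-4 + 5)) - 64) = 293*(1/(-6 + 1) - 64) = 293*(1/(-5) - 64) = 293*(-⅕ - 64) = 293*(-321/5) = -94053/5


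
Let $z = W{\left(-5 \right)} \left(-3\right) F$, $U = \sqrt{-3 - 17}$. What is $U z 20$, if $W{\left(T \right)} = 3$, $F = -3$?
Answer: $1080 i \sqrt{5} \approx 2415.0 i$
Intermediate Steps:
$U = 2 i \sqrt{5}$ ($U = \sqrt{-20} = 2 i \sqrt{5} \approx 4.4721 i$)
$z = 27$ ($z = 3 \left(-3\right) \left(-3\right) = \left(-9\right) \left(-3\right) = 27$)
$U z 20 = 2 i \sqrt{5} \cdot 27 \cdot 20 = 54 i \sqrt{5} \cdot 20 = 1080 i \sqrt{5}$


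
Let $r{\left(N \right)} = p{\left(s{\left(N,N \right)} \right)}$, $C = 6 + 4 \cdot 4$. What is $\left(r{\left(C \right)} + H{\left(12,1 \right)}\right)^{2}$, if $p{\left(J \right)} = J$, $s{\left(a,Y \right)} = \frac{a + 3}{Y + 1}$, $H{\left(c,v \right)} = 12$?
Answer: $\frac{90601}{529} \approx 171.27$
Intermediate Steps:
$s{\left(a,Y \right)} = \frac{3 + a}{1 + Y}$
$C = 22$ ($C = 6 + 16 = 22$)
$r{\left(N \right)} = \frac{3 + N}{1 + N}$
$\left(r{\left(C \right)} + H{\left(12,1 \right)}\right)^{2} = \left(\frac{3 + 22}{1 + 22} + 12\right)^{2} = \left(\frac{1}{23} \cdot 25 + 12\right)^{2} = \left(\frac{25}{23} + 12\right)^{2} = \left(\frac{301}{23}\right)^{2} = \frac{90601}{529}$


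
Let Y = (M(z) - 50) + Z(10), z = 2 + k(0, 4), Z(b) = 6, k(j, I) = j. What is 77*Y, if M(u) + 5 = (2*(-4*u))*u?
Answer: -6237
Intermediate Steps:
z = 2 (z = 2 + 0 = 2)
M(u) = -5 - 8*u² (M(u) = -5 + (2*(-4*u))*u = -5 + (-8*u)*u = -5 - 8*u²)
Y = -81 (Y = ((-5 - 8*2²) - 50) + 6 = ((-5 - 8*4) - 50) + 6 = ((-5 - 32) - 50) + 6 = (-37 - 50) + 6 = -87 + 6 = -81)
77*Y = 77*(-81) = -6237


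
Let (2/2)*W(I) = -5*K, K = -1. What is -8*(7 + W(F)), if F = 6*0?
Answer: -96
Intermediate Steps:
F = 0
W(I) = 5 (W(I) = -5*(-1) = 5)
-8*(7 + W(F)) = -8*(7 + 5) = -8*12 = -96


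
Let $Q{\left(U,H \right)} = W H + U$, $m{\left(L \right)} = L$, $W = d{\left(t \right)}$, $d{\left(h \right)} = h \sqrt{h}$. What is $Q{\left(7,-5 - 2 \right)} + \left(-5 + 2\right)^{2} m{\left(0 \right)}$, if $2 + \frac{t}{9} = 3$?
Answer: $-182$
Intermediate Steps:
$t = 9$ ($t = -18 + 9 \cdot 3 = -18 + 27 = 9$)
$d{\left(h \right)} = h^{\frac{3}{2}}$
$W = 27$ ($W = 9^{\frac{3}{2}} = 27$)
$Q{\left(U,H \right)} = U + 27 H$ ($Q{\left(U,H \right)} = 27 H + U = U + 27 H$)
$Q{\left(7,-5 - 2 \right)} + \left(-5 + 2\right)^{2} m{\left(0 \right)} = \left(7 + 27 \left(-5 - 2\right)\right) + \left(-5 + 2\right)^{2} \cdot 0 = \left(7 + 27 \left(-7\right)\right) + \left(-3\right)^{2} \cdot 0 = \left(7 - 189\right) + 9 \cdot 0 = -182 + 0 = -182$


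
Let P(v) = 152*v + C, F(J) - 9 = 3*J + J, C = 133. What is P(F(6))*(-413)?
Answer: -2126537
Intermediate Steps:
F(J) = 9 + 4*J (F(J) = 9 + (3*J + J) = 9 + 4*J)
P(v) = 133 + 152*v (P(v) = 152*v + 133 = 133 + 152*v)
P(F(6))*(-413) = (133 + 152*(9 + 4*6))*(-413) = (133 + 152*(9 + 24))*(-413) = (133 + 152*33)*(-413) = (133 + 5016)*(-413) = 5149*(-413) = -2126537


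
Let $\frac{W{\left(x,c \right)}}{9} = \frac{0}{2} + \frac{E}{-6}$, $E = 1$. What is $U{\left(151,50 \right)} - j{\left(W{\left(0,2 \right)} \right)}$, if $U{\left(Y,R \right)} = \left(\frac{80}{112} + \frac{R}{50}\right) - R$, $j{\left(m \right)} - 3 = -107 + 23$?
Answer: $\frac{229}{7} \approx 32.714$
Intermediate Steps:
$W{\left(x,c \right)} = - \frac{3}{2}$ ($W{\left(x,c \right)} = 9 \left(\frac{0}{2} + 1 \frac{1}{-6}\right) = 9 \left(0 \cdot \frac{1}{2} + 1 \left(- \frac{1}{6}\right)\right) = 9 \left(0 - \frac{1}{6}\right) = 9 \left(- \frac{1}{6}\right) = - \frac{3}{2}$)
$j{\left(m \right)} = -81$ ($j{\left(m \right)} = 3 + \left(-107 + 23\right) = 3 - 84 = -81$)
$U{\left(Y,R \right)} = \frac{5}{7} - \frac{49 R}{50}$ ($U{\left(Y,R \right)} = \left(80 \cdot \frac{1}{112} + R \frac{1}{50}\right) - R = \left(\frac{5}{7} + \frac{R}{50}\right) - R = \frac{5}{7} - \frac{49 R}{50}$)
$U{\left(151,50 \right)} - j{\left(W{\left(0,2 \right)} \right)} = \left(\frac{5}{7} - 49\right) - -81 = \left(\frac{5}{7} - 49\right) + 81 = - \frac{338}{7} + 81 = \frac{229}{7}$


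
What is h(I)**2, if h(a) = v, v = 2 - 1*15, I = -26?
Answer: 169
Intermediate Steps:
v = -13 (v = 2 - 15 = -13)
h(a) = -13
h(I)**2 = (-13)**2 = 169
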